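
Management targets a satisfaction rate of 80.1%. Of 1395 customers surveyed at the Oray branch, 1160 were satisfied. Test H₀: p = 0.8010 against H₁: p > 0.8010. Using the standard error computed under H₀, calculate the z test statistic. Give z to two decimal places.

z = 2.86

p̂ = 1160/1395 ≈ 0.83154.
Standard error under H₀: √(0.801×0.199/1395) = 0.01069.
z = (0.83154 − 0.801)/0.01069 = 0.03054/0.01069 = 2.86.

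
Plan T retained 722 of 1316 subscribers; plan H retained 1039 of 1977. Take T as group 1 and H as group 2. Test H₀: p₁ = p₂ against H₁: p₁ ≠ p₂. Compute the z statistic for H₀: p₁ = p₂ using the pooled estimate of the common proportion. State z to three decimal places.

z = 1.301

p̂₁ = 722/1316 = 0.54863, p̂₂ = 1039/1977 = 0.52554.
Pooled p̂ = (722+1039)/(1316+1977) = 1761/3293 = 0.53477.
SE = √(p̂(1−p̂)(1/n₁+1/n₂)) = √(0.53477·0.46523·0.0012657) = √(0.000314894) = 0.01775.
z = (0.54863 − 0.52554)/0.01775 = 0.02309/0.01775 = 1.301.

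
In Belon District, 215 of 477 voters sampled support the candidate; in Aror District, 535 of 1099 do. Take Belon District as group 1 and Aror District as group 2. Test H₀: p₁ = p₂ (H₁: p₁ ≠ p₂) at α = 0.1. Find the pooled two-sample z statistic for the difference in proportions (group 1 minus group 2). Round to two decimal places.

p̂₁ = 215/477 = 0.4507, p̂₂ = 535/1099 = 0.4868.
Pooled p̂ = (215+535)/(477+1099) = 750/1576 = 0.4759.
SE = √(p̂(1−p̂)(1/n₁+1/n₂)) = √(0.4759·0.5241·0.00300635) = √(0.000749841) = 0.0274.
z = (0.4507 − 0.4868)/0.0274 = -0.0361/0.0274 = -1.32.
Two-sided p-value ≈ 2·Φ(−1.317) = 0.1877, so at α = 0.1 we fail to reject H₀.

z = -1.32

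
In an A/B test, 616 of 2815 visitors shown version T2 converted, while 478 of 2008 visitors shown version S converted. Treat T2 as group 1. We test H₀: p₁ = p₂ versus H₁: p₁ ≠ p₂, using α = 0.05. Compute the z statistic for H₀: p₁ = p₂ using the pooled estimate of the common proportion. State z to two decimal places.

z = -1.57

p̂₁ = 616/2815 ≈ 0.2188, p̂₂ = 478/2008 ≈ 0.2380.
Pooled p̂ = (616+478)/(2815+2008) = 1094/4823 = 0.2268.
SE = √(p̂(1−p̂)(1/n₁+1/n₂)) = √(0.2268·0.7732·0.000853248) = √(0.000149641) = 0.0122.
z = (0.2188 − 0.2380)/0.0122 = -0.0192/0.0122 = -1.57.
Two-sided p-value ≈ 2·Φ(−1.571) = 0.1161. With α = 0.05, fail to reject H₀.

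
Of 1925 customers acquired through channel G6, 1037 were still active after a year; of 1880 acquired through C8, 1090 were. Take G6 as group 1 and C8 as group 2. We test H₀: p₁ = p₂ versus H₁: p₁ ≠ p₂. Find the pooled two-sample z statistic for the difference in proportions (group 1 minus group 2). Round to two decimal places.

z = -2.55

p̂₁ = 1037/1925 = 0.5387, p̂₂ = 1090/1880 = 0.5798.
Pooled p̂ = (1037+1090)/(1925+1880) = 2127/3805 = 0.5590.
SE = √(0.246519 × 0.0010514) = 0.0161.
z = (0.5387 − 0.5798)/0.0161 = -0.0411/0.0161 = -2.55.
p-value = 2·P(Z > 2.552) ≈ 0.0107.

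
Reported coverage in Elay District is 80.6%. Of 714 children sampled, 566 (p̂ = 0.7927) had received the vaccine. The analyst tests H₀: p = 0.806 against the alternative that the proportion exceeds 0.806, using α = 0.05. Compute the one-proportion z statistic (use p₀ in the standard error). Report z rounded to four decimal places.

p̂ = 566/714 ≈ 0.792717.
SE = √(p₀(1−p₀)/n) = √(0.15636/714) = 0.014799.
z = (0.792717 − 0.806)/0.014799 = -0.013283/0.014799 = -0.8976.
p-value = P(Z > -0.898) ≈ 0.8153, so at α = 0.05 we fail to reject H₀.

z = -0.8976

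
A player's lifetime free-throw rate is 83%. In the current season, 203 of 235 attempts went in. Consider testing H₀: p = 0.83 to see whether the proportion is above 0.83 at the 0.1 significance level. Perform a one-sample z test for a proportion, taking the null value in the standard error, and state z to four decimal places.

z = 1.3806

p̂ = 203/235 ≈ 0.863830.
Standard error under H₀: √(0.83×0.17/235) = 0.024504.
z = (0.863830 − 0.83)/0.024504 = 0.033830/0.024504 = 1.3806.
p-value = P(Z > 1.381) ≈ 0.0837, so at α = 0.1 we reject H₀.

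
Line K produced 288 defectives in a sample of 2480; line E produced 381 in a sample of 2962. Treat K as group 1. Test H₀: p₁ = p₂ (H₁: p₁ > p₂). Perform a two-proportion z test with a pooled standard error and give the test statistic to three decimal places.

z = -1.399

p̂₁ = 288/2480 ≈ 0.116129, p̂₂ = 381/2962 ≈ 0.128629.
Pooled p̂ = (288+381)/(2480+2962) = 669/5442 = 0.122933.
SE = √(p̂(1−p̂)(1/n₁+1/n₂)) = √(0.122933·0.877067·0.000740836) = √(7.98771e-05) = 0.008937.
z = (0.116129 − 0.128629)/0.008937 = -0.012500/0.008937 = -1.399.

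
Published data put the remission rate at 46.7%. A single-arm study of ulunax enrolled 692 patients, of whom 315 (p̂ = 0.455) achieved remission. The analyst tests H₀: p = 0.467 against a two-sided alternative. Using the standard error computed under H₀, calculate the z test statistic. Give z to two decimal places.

p̂ = 315/692 ≈ 0.4552.
Under H₀, SE = √(0.467·0.533/692) = √(0.000359698) = 0.0190.
z = (0.4552 − 0.467)/0.0190 = -0.0118/0.0190 = -0.62.
Two-sided p-value ≈ 2·Φ(−0.622) = 0.5339.

z = -0.62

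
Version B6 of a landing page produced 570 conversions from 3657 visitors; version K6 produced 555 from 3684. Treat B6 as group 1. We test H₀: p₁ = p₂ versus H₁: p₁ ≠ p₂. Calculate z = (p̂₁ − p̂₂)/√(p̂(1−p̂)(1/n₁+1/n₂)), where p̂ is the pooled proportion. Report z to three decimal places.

p̂₁ = 570/3657 ≈ 0.155865, p̂₂ = 555/3684 ≈ 0.150651.
Pooled p̂ = (570+555)/(3657+3684) = 1125/7341 = 0.153249.
SE = √(p̂(1−p̂)(1/n₁+1/n₂)) = √(0.153249·0.846751·0.000544892) = √(7.07072e-05) = 0.008409.
z = (0.155865 − 0.150651)/0.008409 = 0.005214/0.008409 = 0.620.

z = 0.620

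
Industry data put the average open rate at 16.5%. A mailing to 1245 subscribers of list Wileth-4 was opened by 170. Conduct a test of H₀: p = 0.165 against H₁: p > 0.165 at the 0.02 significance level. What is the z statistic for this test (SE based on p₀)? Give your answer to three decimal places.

p̂ = 170/1245 = 0.136546.
Standard error under H₀: √(0.165×0.835/1245) = 0.010520.
z = (0.136546 − 0.165)/0.010520 = -0.028454/0.010520 = -2.705.
p-value = P(Z > -2.705) ≈ 0.9966; since p > α = 0.02, fail to reject H₀.

z = -2.705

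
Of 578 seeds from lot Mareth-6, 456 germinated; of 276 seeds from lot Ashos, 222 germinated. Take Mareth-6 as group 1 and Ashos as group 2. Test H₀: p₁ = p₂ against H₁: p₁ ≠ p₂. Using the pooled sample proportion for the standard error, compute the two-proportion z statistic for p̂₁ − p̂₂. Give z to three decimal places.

z = -0.521

p̂₁ = 456/578 = 0.78893, p̂₂ = 222/276 = 0.80435.
Pooled p̂ = (456+222)/(578+276) = 678/854 = 0.79391.
SE = √(p̂(1−p̂)(1/n₁+1/n₂)) = √(0.79391·0.20609·0.00535329) = √(0.000875886) = 0.02960.
z = (0.78893 − 0.80435)/0.02960 = -0.01542/0.02960 = -0.521.
p-value = 2·P(Z > 0.521) ≈ 0.6023.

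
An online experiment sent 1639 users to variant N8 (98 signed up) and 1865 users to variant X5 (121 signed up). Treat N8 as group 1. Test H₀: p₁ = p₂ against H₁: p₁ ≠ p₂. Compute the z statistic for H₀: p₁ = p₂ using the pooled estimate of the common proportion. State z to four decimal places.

z = -0.6207

p̂₁ = 98/1639 = 0.0597926, p̂₂ = 121/1865 = 0.0648794.
Pooled p̂ = (98+121)/(1639+1865) = 219/3504 = 0.0625000.
SE = √(0.0585938 × 0.00114632) = 0.0081956.
z = (0.0597926 − 0.0648794)/0.0081956 = -0.0050868/0.0081956 = -0.6207.
Two-sided p-value ≈ 2·Φ(−0.621) = 0.5348.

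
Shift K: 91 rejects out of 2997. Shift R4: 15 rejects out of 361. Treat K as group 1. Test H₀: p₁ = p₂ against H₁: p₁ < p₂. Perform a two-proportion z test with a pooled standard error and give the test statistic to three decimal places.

z = -1.149

p̂₁ = 91/2997 ≈ 0.03036, p̂₂ = 15/361 ≈ 0.04155.
Pooled p̂ = (91+15)/(2997+361) = 106/3358 = 0.03157.
SE = √(p̂(1−p̂)(1/n₁+1/n₂)) = √(0.03157·0.96843·0.00310375) = √(9.48815e-05) = 0.00974.
z = (0.03036 − 0.04155)/0.00974 = -0.01119/0.00974 = -1.149.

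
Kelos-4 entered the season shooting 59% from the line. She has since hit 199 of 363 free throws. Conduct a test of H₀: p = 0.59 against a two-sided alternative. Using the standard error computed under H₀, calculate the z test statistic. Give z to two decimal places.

p̂ = 199/363 = 0.5482.
Standard error under H₀: √(0.59×0.41/363) = 0.0258.
z = (0.5482 − 0.59)/0.0258 = -0.0418/0.0258 = -1.62.
Two-sided p-value ≈ 2·Φ(−1.619) = 0.1055.

z = -1.62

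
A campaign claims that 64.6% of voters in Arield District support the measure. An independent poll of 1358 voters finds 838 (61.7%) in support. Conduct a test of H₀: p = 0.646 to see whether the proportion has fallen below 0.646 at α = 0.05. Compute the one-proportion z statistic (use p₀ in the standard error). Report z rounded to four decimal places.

z = -2.2283

p̂ = 838/1358 ≈ 0.6170839.
Standard error under H₀: √(0.646×0.354/1358) = 0.0129768.
z = (0.6170839 − 0.646)/0.0129768 = -0.0289161/0.0129768 = -2.2283.
p-value = P(Z < -2.228) ≈ 0.0129, so at α = 0.05 we reject H₀.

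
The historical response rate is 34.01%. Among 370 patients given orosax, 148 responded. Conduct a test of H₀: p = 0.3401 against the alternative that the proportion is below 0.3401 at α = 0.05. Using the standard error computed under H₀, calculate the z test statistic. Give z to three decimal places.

p̂ = 148/370 = 0.40000.
Under H₀, SE = √(0.3401·0.6599/370) = √(0.000606573) = 0.02463.
z = (0.40000 − 0.3401)/0.02463 = 0.05990/0.02463 = 2.432.
p-value = P(Z < 2.432) ≈ 0.9925. With α = 0.05, fail to reject H₀.

z = 2.432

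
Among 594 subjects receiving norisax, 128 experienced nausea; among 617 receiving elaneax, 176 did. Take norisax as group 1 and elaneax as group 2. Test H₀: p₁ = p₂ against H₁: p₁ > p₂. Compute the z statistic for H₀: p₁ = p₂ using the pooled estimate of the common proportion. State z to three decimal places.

z = -2.799

p̂₁ = 128/594 ≈ 0.21549, p̂₂ = 176/617 ≈ 0.28525.
Pooled p̂ = (128+176)/(594+617) = 304/1211 = 0.25103.
SE = √(0.188015 × 0.00330425) = 0.02492.
z = (0.21549 − 0.28525)/0.02492 = -0.06976/0.02492 = -2.799.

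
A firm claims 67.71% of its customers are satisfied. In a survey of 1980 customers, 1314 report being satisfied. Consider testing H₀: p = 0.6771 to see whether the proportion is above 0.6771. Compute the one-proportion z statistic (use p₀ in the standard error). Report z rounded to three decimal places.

p̂ = 1314/1980 ≈ 0.66364.
SE = √(p₀(1−p₀)/n) = √(0.21864/1980) = 0.01051.
z = (0.66364 − 0.6771)/0.01051 = -0.01346/0.01051 = -1.281.
p-value = P(Z > -1.281) ≈ 0.8999.

z = -1.281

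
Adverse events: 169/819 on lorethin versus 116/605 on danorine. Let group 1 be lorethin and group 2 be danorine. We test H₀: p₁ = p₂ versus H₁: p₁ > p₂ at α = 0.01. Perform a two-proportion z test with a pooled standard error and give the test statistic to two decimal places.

p̂₁ = 169/819 ≈ 0.2063, p̂₂ = 116/605 ≈ 0.1917.
Pooled p̂ = (169+116)/(819+605) = 285/1424 = 0.2001.
SE = √(0.160084 × 0.00287389) = 0.0214.
z = (0.2063 − 0.1917)/0.0214 = 0.0146/0.0214 = 0.68.
p-value = P(Z > 0.681) ≈ 0.2478, so at α = 0.01 we fail to reject H₀.

z = 0.68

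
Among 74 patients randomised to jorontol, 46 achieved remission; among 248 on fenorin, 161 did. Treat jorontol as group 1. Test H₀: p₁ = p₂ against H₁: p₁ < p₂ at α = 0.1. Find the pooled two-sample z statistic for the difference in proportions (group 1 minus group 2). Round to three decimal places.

p̂₁ = 46/74 ≈ 0.62162, p̂₂ = 161/248 ≈ 0.64919.
Pooled p̂ = (46+161)/(74+248) = 207/322 = 0.64286.
SE = √(p̂(1−p̂)(1/n₁+1/n₂)) = √(0.64286·0.35714·0.0175458) = √(0.00402837) = 0.06347.
z = (0.62162 − 0.64919)/0.06347 = -0.02757/0.06347 = -0.434.
p-value = P(Z < -0.434) ≈ 0.3320. With α = 0.1, fail to reject H₀.

z = -0.434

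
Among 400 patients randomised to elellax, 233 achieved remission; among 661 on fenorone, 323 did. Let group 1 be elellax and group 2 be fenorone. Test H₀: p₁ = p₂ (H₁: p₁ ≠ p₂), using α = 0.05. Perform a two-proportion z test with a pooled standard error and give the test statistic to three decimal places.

p̂₁ = 233/400 = 0.58250, p̂₂ = 323/661 = 0.48865.
Pooled p̂ = (233+323)/(400+661) = 556/1061 = 0.52403.
SE = √(0.249422 × 0.00401286) = 0.03164.
z = (0.58250 − 0.48865)/0.03164 = 0.09385/0.03164 = 2.966.
p-value = 2·P(Z > 2.966) ≈ 0.0030. With α = 0.05, reject H₀.

z = 2.966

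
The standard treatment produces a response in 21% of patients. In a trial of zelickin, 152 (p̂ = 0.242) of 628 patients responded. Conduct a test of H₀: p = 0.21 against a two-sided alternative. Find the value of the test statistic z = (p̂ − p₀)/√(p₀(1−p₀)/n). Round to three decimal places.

p̂ = 152/628 ≈ 0.242038.
Standard error under H₀: √(0.21×0.79/628) = 0.016253.
z = (0.242038 − 0.21)/0.016253 = 0.032038/0.016253 = 1.971.
Two-sided p-value ≈ 2·Φ(−1.971) = 0.0487.

z = 1.971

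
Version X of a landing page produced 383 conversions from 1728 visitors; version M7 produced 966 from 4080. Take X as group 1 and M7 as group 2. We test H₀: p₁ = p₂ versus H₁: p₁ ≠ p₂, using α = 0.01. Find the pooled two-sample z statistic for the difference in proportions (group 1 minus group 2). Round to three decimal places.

p̂₁ = 383/1728 ≈ 0.22164, p̂₂ = 966/4080 ≈ 0.23676.
Pooled p̂ = (383+966)/(1728+4080) = 1349/5808 = 0.23227.
SE = √(p̂(1−p̂)(1/n₁+1/n₂)) = √(0.23227·0.76773·0.000823802) = √(0.000146899) = 0.01212.
z = (0.22164 − 0.23676)/0.01212 = -0.01512/0.01212 = -1.248.
p-value = 2·P(Z > 1.248) ≈ 0.2122; since p > α = 0.01, fail to reject H₀.

z = -1.248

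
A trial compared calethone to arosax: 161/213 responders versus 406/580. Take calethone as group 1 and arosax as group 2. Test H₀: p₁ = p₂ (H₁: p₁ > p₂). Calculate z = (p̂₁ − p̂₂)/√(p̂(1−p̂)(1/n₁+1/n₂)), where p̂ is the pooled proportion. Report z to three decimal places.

z = 1.545

p̂₁ = 161/213 = 0.75587, p̂₂ = 406/580 = 0.70000.
Pooled p̂ = (161+406)/(213+580) = 567/793 = 0.71501.
SE = √(0.203772 × 0.00641897) = 0.03617.
z = (0.75587 − 0.70000)/0.03617 = 0.05587/0.03617 = 1.545.
p-value = P(Z > 1.545) ≈ 0.0612.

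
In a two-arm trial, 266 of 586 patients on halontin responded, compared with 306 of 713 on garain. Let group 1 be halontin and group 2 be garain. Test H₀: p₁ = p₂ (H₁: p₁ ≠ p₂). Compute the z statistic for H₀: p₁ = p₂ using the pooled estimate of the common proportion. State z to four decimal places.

p̂₁ = 266/586 = 0.453925, p̂₂ = 306/713 = 0.429173.
Pooled p̂ = (266+306)/(586+713) = 572/1299 = 0.440339.
SE = √(0.246441 × 0.00310901) = 0.027680.
z = (0.453925 − 0.429173)/0.027680 = 0.024752/0.027680 = 0.8942.

z = 0.8942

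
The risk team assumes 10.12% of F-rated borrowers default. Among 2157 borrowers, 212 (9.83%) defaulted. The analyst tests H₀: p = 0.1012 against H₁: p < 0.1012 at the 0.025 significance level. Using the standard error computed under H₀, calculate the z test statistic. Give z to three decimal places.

z = -0.449

p̂ = 212/2157 ≈ 0.098285.
Under H₀, SE = √(0.1012·0.8988/2157) = √(4.2169e-05) = 0.006494.
z = (0.098285 − 0.1012)/0.006494 = -0.002915/0.006494 = -0.449.
p-value = P(Z < -0.449) ≈ 0.3267. With α = 0.025, fail to reject H₀.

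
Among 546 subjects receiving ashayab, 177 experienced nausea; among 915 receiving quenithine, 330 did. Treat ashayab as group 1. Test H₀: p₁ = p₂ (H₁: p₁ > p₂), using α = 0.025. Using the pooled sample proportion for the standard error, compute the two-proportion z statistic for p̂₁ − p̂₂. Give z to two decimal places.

z = -1.42

p̂₁ = 177/546 ≈ 0.3242, p̂₂ = 330/915 ≈ 0.3607.
Pooled p̂ = (177+330)/(546+915) = 507/1461 = 0.3470.
SE = √(p̂(1−p̂)(1/n₁+1/n₂)) = √(0.3470·0.6530·0.0029244) = √(0.000662662) = 0.0257.
z = (0.3242 − 0.3607)/0.0257 = -0.0365/0.0257 = -1.42.
p-value = P(Z > -1.417) ≈ 0.9218. With α = 0.025, fail to reject H₀.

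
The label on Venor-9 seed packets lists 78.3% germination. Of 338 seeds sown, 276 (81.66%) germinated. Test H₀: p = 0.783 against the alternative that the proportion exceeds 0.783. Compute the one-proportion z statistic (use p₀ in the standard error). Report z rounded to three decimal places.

z = 1.497

p̂ = 276/338 = 0.81657.
Standard error under H₀: √(0.783×0.217/338) = 0.02242.
z = (0.81657 − 0.783)/0.02242 = 0.03357/0.02242 = 1.497.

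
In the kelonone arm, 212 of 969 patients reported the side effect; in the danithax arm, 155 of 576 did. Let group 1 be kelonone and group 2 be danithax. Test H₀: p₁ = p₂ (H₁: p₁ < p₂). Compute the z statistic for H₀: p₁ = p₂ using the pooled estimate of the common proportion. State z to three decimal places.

p̂₁ = 212/969 = 0.21878, p̂₂ = 155/576 = 0.26910.
Pooled p̂ = (212+155)/(969+576) = 367/1545 = 0.23754.
SE = √(0.181115 × 0.0027681) = 0.02239.
z = (0.21878 − 0.26910)/0.02239 = -0.05032/0.02239 = -2.247.
p-value = P(Z < -2.247) ≈ 0.0123.

z = -2.247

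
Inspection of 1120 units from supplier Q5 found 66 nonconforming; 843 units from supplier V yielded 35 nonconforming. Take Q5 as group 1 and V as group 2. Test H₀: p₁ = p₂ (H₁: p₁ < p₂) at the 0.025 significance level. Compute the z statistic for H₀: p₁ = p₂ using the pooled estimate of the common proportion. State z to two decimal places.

p̂₁ = 66/1120 ≈ 0.05893, p̂₂ = 35/843 ≈ 0.04152.
Pooled p̂ = (66+35)/(1120+843) = 101/1963 = 0.05145.
SE = √(p̂(1−p̂)(1/n₁+1/n₂)) = √(0.05145·0.94855·0.0020791) = √(0.000101469) = 0.01007.
z = (0.05893 − 0.04152)/0.01007 = 0.01741/0.01007 = 1.73.
p-value = P(Z < 1.728) ≈ 0.9580; since p > α = 0.025, fail to reject H₀.

z = 1.73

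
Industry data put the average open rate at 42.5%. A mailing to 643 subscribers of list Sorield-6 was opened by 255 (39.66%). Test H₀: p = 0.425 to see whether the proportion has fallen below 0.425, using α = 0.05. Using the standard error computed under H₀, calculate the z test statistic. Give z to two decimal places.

p̂ = 255/643 = 0.3966.
SE = √(p₀(1−p₀)/n) = √(0.24437/643) = 0.0195.
z = (0.3966 − 0.425)/0.0195 = -0.0284/0.0195 = -1.46.
p-value = P(Z < -1.458) ≈ 0.0724, so at α = 0.05 we fail to reject H₀.

z = -1.46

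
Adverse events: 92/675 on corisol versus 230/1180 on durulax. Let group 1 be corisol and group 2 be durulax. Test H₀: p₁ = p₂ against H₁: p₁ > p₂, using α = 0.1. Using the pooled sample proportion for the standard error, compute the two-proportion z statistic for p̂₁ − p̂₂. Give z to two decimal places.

z = -3.21

p̂₁ = 92/675 ≈ 0.13630, p̂₂ = 230/1180 ≈ 0.19492.
Pooled p̂ = (92+230)/(675+1180) = 322/1855 = 0.17358.
SE = √(0.143453 × 0.00232894) = 0.01828.
z = (0.13630 − 0.19492)/0.01828 = -0.05862/0.01828 = -3.21.
p-value = P(Z > -3.207) ≈ 0.9993, so at α = 0.1 we fail to reject H₀.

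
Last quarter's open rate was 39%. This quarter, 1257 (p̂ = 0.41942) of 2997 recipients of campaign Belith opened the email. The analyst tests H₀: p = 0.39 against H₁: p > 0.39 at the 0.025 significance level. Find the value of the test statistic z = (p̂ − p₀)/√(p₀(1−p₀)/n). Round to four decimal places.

z = 3.3020

p̂ = 1257/2997 ≈ 0.4194194.
Under H₀, SE = √(0.39·0.61/2997) = √(7.93794e-05) = 0.0089095.
z = (0.4194194 − 0.39)/0.0089095 = 0.0294194/0.0089095 = 3.3020.
p-value = P(Z > 3.302) ≈ 0.0005, so at α = 0.025 we reject H₀.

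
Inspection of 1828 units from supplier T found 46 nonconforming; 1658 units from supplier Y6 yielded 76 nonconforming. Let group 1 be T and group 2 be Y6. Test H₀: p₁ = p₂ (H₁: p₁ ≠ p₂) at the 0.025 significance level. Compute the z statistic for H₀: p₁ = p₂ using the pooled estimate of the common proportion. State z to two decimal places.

p̂₁ = 46/1828 = 0.0252, p̂₂ = 76/1658 = 0.0458.
Pooled p̂ = (46+76)/(1828+1658) = 122/3486 = 0.0350.
SE = √(p̂(1−p̂)(1/n₁+1/n₂)) = √(0.0350·0.9650·0.00115018) = √(3.88443e-05) = 0.0062.
z = (0.0252 − 0.0458)/0.0062 = -0.0206/0.0062 = -3.32.
Two-sided p-value ≈ 2·Φ(−3.317) = 0.0009, so at α = 0.025 we reject H₀.

z = -3.32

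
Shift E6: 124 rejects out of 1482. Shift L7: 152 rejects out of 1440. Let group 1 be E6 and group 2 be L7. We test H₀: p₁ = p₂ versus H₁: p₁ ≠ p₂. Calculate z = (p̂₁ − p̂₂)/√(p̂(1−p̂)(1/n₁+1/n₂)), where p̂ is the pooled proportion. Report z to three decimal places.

z = -2.022

p̂₁ = 124/1482 = 0.083671, p̂₂ = 152/1440 = 0.105556.
Pooled p̂ = (124+152)/(1482+1440) = 276/2922 = 0.094456.
SE = √(p̂(1−p̂)(1/n₁+1/n₂)) = √(0.094456·0.905544·0.00136921) = √(0.000117114) = 0.010822.
z = (0.083671 − 0.105556)/0.010822 = -0.021885/0.010822 = -2.022.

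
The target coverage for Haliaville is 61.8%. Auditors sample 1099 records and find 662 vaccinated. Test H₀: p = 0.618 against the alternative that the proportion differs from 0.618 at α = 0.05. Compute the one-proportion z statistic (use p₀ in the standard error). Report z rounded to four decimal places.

z = -1.0667

p̂ = 662/1099 ≈ 0.602366.
Standard error under H₀: √(0.618×0.382/1099) = 0.014656.
z = (0.602366 − 0.618)/0.014656 = -0.015634/0.014656 = -1.0667.
Two-sided p-value ≈ 2·Φ(−1.067) = 0.2861, so at α = 0.05 we fail to reject H₀.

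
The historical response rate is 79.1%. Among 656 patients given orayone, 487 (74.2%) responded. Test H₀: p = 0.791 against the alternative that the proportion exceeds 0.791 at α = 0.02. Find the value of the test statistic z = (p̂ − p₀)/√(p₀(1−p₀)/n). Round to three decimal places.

z = -3.063

p̂ = 487/656 ≈ 0.742378.
SE = √(p₀(1−p₀)/n) = √(0.16532/656) = 0.015875.
z = (0.742378 − 0.791)/0.015875 = -0.048622/0.015875 = -3.063.
p-value = P(Z > -3.063) ≈ 0.9989; since p > α = 0.02, fail to reject H₀.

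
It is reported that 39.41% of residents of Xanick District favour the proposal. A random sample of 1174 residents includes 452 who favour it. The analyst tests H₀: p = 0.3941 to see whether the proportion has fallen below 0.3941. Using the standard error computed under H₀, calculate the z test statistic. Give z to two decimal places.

z = -0.64

p̂ = 452/1174 = 0.3850.
SE = √(p₀(1−p₀)/n) = √(0.23879/1174) = 0.0143.
z = (0.3850 − 0.3941)/0.0143 = -0.0091/0.0143 = -0.64.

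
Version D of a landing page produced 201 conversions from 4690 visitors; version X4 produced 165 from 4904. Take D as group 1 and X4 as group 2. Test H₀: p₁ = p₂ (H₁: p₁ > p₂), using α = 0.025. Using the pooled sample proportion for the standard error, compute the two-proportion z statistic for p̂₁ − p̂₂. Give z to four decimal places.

p̂₁ = 201/4690 ≈ 0.0428571, p̂₂ = 165/4904 ≈ 0.0336460.
Pooled p̂ = (201+165)/(4690+4904) = 366/9594 = 0.0381488.
SE = √(p̂(1−p̂)(1/n₁+1/n₂)) = √(0.0381488·0.9618512·0.000417135) = √(1.53061e-05) = 0.0039123.
z = (0.0428571 − 0.0336460)/0.0039123 = 0.0092111/0.0039123 = 2.3544.
p-value = P(Z > 2.354) ≈ 0.0093. With α = 0.025, reject H₀.

z = 2.3544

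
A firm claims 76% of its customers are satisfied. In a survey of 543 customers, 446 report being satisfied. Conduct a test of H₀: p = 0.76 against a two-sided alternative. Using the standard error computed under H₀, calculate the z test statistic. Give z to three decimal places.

p̂ = 446/543 ≈ 0.82136.
Under H₀, SE = √(0.76·0.24/543) = √(0.000335912) = 0.01833.
z = (0.82136 − 0.76)/0.01833 = 0.06136/0.01833 = 3.348.
Two-sided p-value ≈ 2·Φ(−3.348) = 0.0008.

z = 3.348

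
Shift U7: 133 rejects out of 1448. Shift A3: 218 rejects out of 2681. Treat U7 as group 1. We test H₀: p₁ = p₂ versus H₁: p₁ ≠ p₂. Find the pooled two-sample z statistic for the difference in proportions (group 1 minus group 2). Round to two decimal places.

p̂₁ = 133/1448 = 0.0919, p̂₂ = 218/2681 = 0.0813.
Pooled p̂ = (133+218)/(1448+2681) = 351/4129 = 0.0850.
SE = √(p̂(1−p̂)(1/n₁+1/n₂)) = √(0.0850·0.9150·0.0010636) = √(8.27292e-05) = 0.0091.
z = (0.0919 − 0.0813)/0.0091 = 0.0106/0.0091 = 1.16.

z = 1.16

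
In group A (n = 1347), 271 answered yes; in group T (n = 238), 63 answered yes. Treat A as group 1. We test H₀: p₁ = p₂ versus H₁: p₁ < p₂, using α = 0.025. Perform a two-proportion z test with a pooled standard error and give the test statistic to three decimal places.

z = -2.215

p̂₁ = 271/1347 ≈ 0.20119, p̂₂ = 63/238 ≈ 0.26471.
Pooled p̂ = (271+63)/(1347+238) = 334/1585 = 0.21073.
SE = √(0.16632 × 0.00494407) = 0.02868.
z = (0.20119 − 0.26471)/0.02868 = -0.06352/0.02868 = -2.215.
p-value = P(Z < -2.215) ≈ 0.0134, so at α = 0.025 we reject H₀.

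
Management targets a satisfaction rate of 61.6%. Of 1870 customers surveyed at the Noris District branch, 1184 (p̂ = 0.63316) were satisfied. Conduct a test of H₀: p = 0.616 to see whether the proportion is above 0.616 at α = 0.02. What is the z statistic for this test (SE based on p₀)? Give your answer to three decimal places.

z = 1.525

p̂ = 1184/1870 = 0.63316.
Standard error under H₀: √(0.616×0.384/1870) = 0.01125.
z = (0.63316 − 0.616)/0.01125 = 0.01716/0.01125 = 1.525.
p-value = P(Z > 1.525) ≈ 0.0636. With α = 0.02, fail to reject H₀.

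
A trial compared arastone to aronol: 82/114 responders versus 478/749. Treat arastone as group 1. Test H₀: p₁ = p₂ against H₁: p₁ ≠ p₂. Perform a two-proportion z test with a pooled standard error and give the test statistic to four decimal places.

p̂₁ = 82/114 = 0.719298, p̂₂ = 478/749 = 0.638184.
Pooled p̂ = (82+478)/(114+749) = 560/863 = 0.648899.
SE = √(0.227829 × 0.010107) = 0.047986.
z = (0.719298 − 0.638184)/0.047986 = 0.081114/0.047986 = 1.6904.
Two-sided p-value ≈ 2·Φ(−1.690) = 0.0910.

z = 1.6904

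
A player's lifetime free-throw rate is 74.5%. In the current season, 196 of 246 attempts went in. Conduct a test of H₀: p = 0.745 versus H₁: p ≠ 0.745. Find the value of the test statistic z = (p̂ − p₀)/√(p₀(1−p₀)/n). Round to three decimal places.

z = 1.862

p̂ = 196/246 = 0.79675.
Under H₀, SE = √(0.745·0.255/246) = √(0.000772256) = 0.02779.
z = (0.79675 − 0.745)/0.02779 = 0.05175/0.02779 = 1.862.
p-value = 2·P(Z > 1.862) ≈ 0.0626.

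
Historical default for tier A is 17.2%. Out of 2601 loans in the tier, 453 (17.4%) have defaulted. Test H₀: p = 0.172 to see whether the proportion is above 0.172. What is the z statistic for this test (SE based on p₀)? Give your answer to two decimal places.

z = 0.29

p̂ = 453/2601 = 0.17416.
SE = √(p₀(1−p₀)/n) = √(0.14242/2601) = 0.00740.
z = (0.17416 − 0.172)/0.00740 = 0.00216/0.00740 = 0.29.
p-value = P(Z > 0.292) ≈ 0.3850.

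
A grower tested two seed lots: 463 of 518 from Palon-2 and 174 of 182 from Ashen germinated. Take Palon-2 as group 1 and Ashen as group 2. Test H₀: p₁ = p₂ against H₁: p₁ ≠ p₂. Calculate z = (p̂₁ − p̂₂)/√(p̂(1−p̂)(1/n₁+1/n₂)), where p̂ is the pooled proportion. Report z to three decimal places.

p̂₁ = 463/518 ≈ 0.89382, p̂₂ = 174/182 ≈ 0.95604.
Pooled p̂ = (463+174)/(518+182) = 637/700 = 0.91000.
SE = √(p̂(1−p̂)(1/n₁+1/n₂)) = √(0.91000·0.09000·0.00742501) = √(0.000608108) = 0.02466.
z = (0.89382 − 0.95604)/0.02466 = -0.06222/0.02466 = -2.523.
Two-sided p-value ≈ 2·Φ(−2.523) = 0.0116.

z = -2.523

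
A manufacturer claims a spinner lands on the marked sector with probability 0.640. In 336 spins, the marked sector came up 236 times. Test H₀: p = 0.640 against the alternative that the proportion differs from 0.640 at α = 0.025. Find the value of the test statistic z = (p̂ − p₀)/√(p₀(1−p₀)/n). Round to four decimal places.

p̂ = 236/336 ≈ 0.702381.
Standard error under H₀: √(0.64×0.36/336) = 0.026186.
z = (0.702381 − 0.64)/0.026186 = 0.062381/0.026186 = 2.3822.
Two-sided p-value ≈ 2·Φ(−2.382) = 0.0172; since p < α = 0.025, reject H₀.

z = 2.3822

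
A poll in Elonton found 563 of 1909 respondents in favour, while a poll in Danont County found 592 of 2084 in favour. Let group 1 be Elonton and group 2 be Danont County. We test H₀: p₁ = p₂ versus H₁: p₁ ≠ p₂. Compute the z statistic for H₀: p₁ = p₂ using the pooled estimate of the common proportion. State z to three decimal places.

p̂₁ = 563/1909 = 0.294919, p̂₂ = 592/2084 = 0.284069.
Pooled p̂ = (563+592)/(1909+2084) = 1155/3993 = 0.289256.
SE = √(p̂(1−p̂)(1/n₁+1/n₂)) = √(0.289256·0.710744·0.00100368) = √(0.000206344) = 0.014365.
z = (0.294919 − 0.284069)/0.014365 = 0.010850/0.014365 = 0.755.
Two-sided p-value ≈ 2·Φ(−0.755) = 0.4501.

z = 0.755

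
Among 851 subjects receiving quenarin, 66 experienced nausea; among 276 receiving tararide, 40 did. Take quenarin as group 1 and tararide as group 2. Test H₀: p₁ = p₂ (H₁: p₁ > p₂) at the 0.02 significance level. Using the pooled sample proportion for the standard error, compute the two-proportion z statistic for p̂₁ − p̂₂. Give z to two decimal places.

p̂₁ = 66/851 ≈ 0.0776, p̂₂ = 40/276 ≈ 0.1449.
Pooled p̂ = (66+40)/(851+276) = 106/1127 = 0.0941.
SE = √(p̂(1−p̂)(1/n₁+1/n₂)) = √(0.0941·0.9059·0.00479828) = √(0.000408855) = 0.0202.
z = (0.0776 − 0.1449)/0.0202 = -0.0673/0.0202 = -3.33.
p-value = P(Z > -3.332) ≈ 0.9996; since p > α = 0.02, fail to reject H₀.

z = -3.33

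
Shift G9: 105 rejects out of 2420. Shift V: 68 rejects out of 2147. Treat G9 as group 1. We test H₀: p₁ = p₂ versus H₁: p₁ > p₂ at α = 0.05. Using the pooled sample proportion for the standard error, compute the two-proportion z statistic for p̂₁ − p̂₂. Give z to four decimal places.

z = 2.0700

p̂₁ = 105/2420 ≈ 0.043388, p̂₂ = 68/2147 ≈ 0.031672.
Pooled p̂ = (105+68)/(2420+2147) = 173/4567 = 0.037880.
SE = √(0.0364455 × 0.000878989) = 0.005660.
z = (0.043388 − 0.031672)/0.005660 = 0.011716/0.005660 = 2.0700.
p-value = P(Z > 2.070) ≈ 0.0192, so at α = 0.05 we reject H₀.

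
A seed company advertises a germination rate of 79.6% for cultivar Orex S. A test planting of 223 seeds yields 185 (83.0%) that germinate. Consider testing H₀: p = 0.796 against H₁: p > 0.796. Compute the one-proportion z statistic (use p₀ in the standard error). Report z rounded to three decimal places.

p̂ = 185/223 ≈ 0.82960.
SE = √(p₀(1−p₀)/n) = √(0.16238/223) = 0.02698.
z = (0.82960 − 0.796)/0.02698 = 0.03360/0.02698 = 1.245.
p-value = P(Z > 1.245) ≈ 0.1066.

z = 1.245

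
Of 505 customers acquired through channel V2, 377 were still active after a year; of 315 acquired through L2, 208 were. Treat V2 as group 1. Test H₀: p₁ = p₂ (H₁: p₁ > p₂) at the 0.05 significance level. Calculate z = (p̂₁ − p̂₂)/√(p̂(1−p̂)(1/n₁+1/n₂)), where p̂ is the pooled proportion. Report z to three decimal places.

p̂₁ = 377/505 ≈ 0.74653, p̂₂ = 208/315 ≈ 0.66032.
Pooled p̂ = (377+208)/(505+315) = 585/820 = 0.71341.
SE = √(0.204454 × 0.0051548) = 0.03246.
z = (0.74653 − 0.66032)/0.03246 = 0.08621/0.03246 = 2.656.
p-value = P(Z > 2.656) ≈ 0.0040. With α = 0.05, reject H₀.

z = 2.656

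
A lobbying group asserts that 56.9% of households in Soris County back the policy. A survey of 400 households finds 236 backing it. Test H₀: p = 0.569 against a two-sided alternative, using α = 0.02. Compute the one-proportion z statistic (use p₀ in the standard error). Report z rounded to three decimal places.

p̂ = 236/400 ≈ 0.59000.
Under H₀, SE = √(0.569·0.431/400) = √(0.000613098) = 0.02476.
z = (0.59000 − 0.569)/0.02476 = 0.02100/0.02476 = 0.848.
Two-sided p-value ≈ 2·Φ(−0.848) = 0.3964. With α = 0.02, fail to reject H₀.

z = 0.848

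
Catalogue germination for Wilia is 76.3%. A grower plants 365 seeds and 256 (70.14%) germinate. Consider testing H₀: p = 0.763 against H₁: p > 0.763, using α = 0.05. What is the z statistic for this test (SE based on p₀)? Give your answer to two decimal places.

p̂ = 256/365 ≈ 0.70137.
Standard error under H₀: √(0.763×0.237/365) = 0.02226.
z = (0.70137 − 0.763)/0.02226 = -0.06163/0.02226 = -2.77.
p-value = P(Z > -2.769) ≈ 0.9972, so at α = 0.05 we fail to reject H₀.

z = -2.77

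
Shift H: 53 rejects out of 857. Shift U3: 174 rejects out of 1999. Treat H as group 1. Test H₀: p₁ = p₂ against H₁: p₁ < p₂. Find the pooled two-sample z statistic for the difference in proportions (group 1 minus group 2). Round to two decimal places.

p̂₁ = 53/857 ≈ 0.06184, p̂₂ = 174/1999 ≈ 0.08704.
Pooled p̂ = (53+174)/(857+1999) = 227/2856 = 0.07948.
SE = √(0.0731644 × 0.00166711) = 0.01104.
z = (0.06184 − 0.08704)/0.01104 = -0.02520/0.01104 = -2.28.
p-value = P(Z < -2.282) ≈ 0.0113.

z = -2.28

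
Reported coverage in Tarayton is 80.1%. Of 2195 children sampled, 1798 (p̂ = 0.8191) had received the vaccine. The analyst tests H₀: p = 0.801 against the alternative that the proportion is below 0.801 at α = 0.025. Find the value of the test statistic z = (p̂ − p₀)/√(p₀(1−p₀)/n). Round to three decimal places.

z = 2.128

p̂ = 1798/2195 ≈ 0.81913.
Under H₀, SE = √(0.801·0.199/2195) = √(7.26191e-05) = 0.00852.
z = (0.81913 − 0.801)/0.00852 = 0.01813/0.00852 = 2.128.
p-value = P(Z < 2.128) ≈ 0.9833; since p > α = 0.025, fail to reject H₀.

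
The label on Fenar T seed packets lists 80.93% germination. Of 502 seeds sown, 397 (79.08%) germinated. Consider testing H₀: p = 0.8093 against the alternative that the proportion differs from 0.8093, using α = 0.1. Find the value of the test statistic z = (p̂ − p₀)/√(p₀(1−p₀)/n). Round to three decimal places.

p̂ = 397/502 = 0.79084.
SE = √(p₀(1−p₀)/n) = √(0.15433/502) = 0.01753.
z = (0.79084 − 0.8093)/0.01753 = -0.01846/0.01753 = -1.053.
Two-sided p-value ≈ 2·Φ(−1.053) = 0.2923. With α = 0.1, fail to reject H₀.

z = -1.053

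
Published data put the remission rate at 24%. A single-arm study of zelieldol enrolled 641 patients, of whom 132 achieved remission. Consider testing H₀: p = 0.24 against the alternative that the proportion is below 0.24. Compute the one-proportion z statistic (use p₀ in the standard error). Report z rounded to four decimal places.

p̂ = 132/641 ≈ 0.205928.
SE = √(p₀(1−p₀)/n) = √(0.1824/641) = 0.016869.
z = (0.205928 − 0.24)/0.016869 = -0.034072/0.016869 = -2.0198.
p-value = P(Z < -2.020) ≈ 0.0217.

z = -2.0198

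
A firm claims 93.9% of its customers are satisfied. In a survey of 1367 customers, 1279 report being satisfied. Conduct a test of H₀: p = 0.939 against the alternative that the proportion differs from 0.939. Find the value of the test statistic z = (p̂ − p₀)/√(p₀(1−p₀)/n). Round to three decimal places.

z = -0.521

p̂ = 1279/1367 = 0.93563.
SE = √(p₀(1−p₀)/n) = √(0.057279/1367) = 0.00647.
z = (0.93563 − 0.939)/0.00647 = -0.00337/0.00647 = -0.521.
Two-sided p-value ≈ 2·Φ(−0.521) = 0.6021.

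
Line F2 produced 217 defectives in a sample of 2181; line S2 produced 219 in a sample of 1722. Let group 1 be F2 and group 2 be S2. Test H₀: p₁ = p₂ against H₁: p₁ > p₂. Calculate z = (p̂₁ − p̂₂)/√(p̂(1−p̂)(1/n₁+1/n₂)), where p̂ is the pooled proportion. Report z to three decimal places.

p̂₁ = 217/2181 ≈ 0.099496, p̂₂ = 219/1722 ≈ 0.127178.
Pooled p̂ = (217+219)/(2181+1722) = 436/3903 = 0.111709.
SE = √(0.0992301 × 0.00103923) = 0.010155.
z = (0.099496 − 0.127178)/0.010155 = -0.027682/0.010155 = -2.726.
p-value = P(Z > -2.726) ≈ 0.9968.

z = -2.726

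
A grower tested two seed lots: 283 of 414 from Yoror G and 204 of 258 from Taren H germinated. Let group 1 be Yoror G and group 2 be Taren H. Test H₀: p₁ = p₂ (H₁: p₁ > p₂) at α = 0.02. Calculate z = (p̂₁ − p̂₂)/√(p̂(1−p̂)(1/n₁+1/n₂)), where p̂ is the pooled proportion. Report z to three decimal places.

z = -3.024

p̂₁ = 283/414 ≈ 0.68357, p̂₂ = 204/258 ≈ 0.79070.
Pooled p̂ = (283+204)/(414+258) = 487/672 = 0.72470.
SE = √(0.199509 × 0.00629143) = 0.03543.
z = (0.68357 − 0.79070)/0.03543 = -0.10713/0.03543 = -3.024.
p-value = P(Z > -3.024) ≈ 0.9988; since p > α = 0.02, fail to reject H₀.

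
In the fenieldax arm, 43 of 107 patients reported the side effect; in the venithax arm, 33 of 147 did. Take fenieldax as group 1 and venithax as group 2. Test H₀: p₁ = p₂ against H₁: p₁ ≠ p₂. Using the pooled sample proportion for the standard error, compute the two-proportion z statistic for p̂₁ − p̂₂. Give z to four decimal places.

p̂₁ = 43/107 = 0.401869, p̂₂ = 33/147 = 0.224490.
Pooled p̂ = (43+33)/(107+147) = 76/254 = 0.299213.
SE = √(p̂(1−p̂)(1/n₁+1/n₂)) = √(0.299213·0.700787·0.0161485) = √(0.00338609) = 0.058190.
z = (0.401869 − 0.224490)/0.058190 = 0.177379/0.058190 = 3.0483.
p-value = 2·P(Z > 3.048) ≈ 0.0023.

z = 3.0483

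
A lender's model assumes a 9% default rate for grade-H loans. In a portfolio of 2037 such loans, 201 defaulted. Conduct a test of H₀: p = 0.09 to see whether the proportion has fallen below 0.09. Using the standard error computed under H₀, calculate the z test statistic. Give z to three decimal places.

z = 1.368

p̂ = 201/2037 = 0.09867.
Standard error under H₀: √(0.09×0.91/2037) = 0.00634.
z = (0.09867 − 0.09)/0.00634 = 0.00867/0.00634 = 1.368.
p-value = P(Z < 1.368) ≈ 0.9144.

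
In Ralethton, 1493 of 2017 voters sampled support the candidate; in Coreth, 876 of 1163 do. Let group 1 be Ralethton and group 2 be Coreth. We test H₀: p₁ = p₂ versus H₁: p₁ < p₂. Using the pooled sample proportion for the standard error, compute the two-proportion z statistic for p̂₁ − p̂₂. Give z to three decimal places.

z = -0.811

p̂₁ = 1493/2017 = 0.74021, p̂₂ = 876/1163 = 0.75322.
Pooled p̂ = (1493+876)/(2017+1163) = 2369/3180 = 0.74497.
SE = √(p̂(1−p̂)(1/n₁+1/n₂)) = √(0.74497·0.25503·0.00135563) = √(0.000257557) = 0.01605.
z = (0.74021 − 0.75322)/0.01605 = -0.01301/0.01605 = -0.811.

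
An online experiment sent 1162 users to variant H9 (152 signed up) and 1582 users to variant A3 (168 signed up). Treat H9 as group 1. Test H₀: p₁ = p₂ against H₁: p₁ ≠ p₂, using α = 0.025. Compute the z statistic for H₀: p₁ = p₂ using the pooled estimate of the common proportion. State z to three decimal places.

p̂₁ = 152/1162 ≈ 0.13081, p̂₂ = 168/1582 ≈ 0.10619.
Pooled p̂ = (152+168)/(1162+1582) = 320/2744 = 0.11662.
SE = √(p̂(1−p̂)(1/n₁+1/n₂)) = √(0.11662·0.88338·0.0014927) = √(0.000153775) = 0.01240.
z = (0.13081 − 0.10619)/0.01240 = 0.02462/0.01240 = 1.985.
Two-sided p-value ≈ 2·Φ(−1.985) = 0.0472, so at α = 0.025 we fail to reject H₀.

z = 1.985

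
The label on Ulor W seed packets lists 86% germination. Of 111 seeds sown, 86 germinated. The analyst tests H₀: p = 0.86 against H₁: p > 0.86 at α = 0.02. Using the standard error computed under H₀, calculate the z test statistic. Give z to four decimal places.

z = -2.5877

p̂ = 86/111 = 0.774775.
SE = √(p₀(1−p₀)/n) = √(0.1204/111) = 0.032935.
z = (0.774775 − 0.86)/0.032935 = -0.085225/0.032935 = -2.5877.
p-value = P(Z > -2.588) ≈ 0.9952. With α = 0.02, fail to reject H₀.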